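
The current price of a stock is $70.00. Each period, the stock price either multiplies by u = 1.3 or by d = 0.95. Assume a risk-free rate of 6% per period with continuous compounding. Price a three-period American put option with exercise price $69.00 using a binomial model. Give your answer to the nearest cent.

$2.39

Risk-neutral probability p = (e^0.06 − 0.95)/(1.3 − 0.95) = 0.1118/0.3500 = 0.3195
Terminal stock prices: S_uuu = 153.8, S_uud = 112.4, S_udd = 82.13, S_ddd = 60.02
Terminal payoffs (K − S): max(-84.79, 0) = 0, max(-43.39, 0) = 0, max(-13.13, 0) = 0, max(8.984, 0) = 8.984
Node uu (S = 118.3): continuation = e^(−0.06)·[0.3195·0.0000 + 0.6805·0.0000] = 0.0000; exercise value = 0.0000 ≤ continuation, so V_uu = 0.0000
Node ud (S = 86.45): continuation = e^(−0.06)·[0.3195·0.0000 + 0.6805·0.0000] = 0.0000; exercise value = 0.0000 ≤ continuation, so V_ud = 0.0000
Node dd (S = 63.17): continuation = e^(−0.06)·[0.3195·0.0000 + 0.6805·8.9838] = 5.7571; exercise value = 5.8250 > continuation, so V_dd = 5.8250 (exercise)
Node u (S = 91): continuation = e^(−0.06)·[0.3195·0.0000 + 0.6805·0.0000] = 0.0000; exercise value = 0.0000 ≤ continuation, so V_u = 0.0000
Node d (S = 66.5): continuation = e^(−0.06)·[0.3195·0.0000 + 0.6805·5.8250] = 3.7329; exercise value = 2.5000 ≤ continuation, so V_d = 3.7329
Node 0 (S = 70): continuation = e^(−0.06)·[0.3195·0.0000 + 0.6805·3.7329] = 2.3922; exercise value = 0.0000 ≤ continuation, so V_0 = 2.3922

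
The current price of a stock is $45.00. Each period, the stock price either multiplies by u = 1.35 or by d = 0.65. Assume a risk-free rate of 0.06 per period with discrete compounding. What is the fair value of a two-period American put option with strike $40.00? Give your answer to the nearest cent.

Risk-neutral probability p = (1 + 0.06 − 0.65)/(1.35 − 0.65) = 0.4100/0.7000 = 0.5857
Terminal stock prices: S_uu = 82.01, S_ud = 39.49, S_dd = 19.01
Terminal payoffs (K − S): max(-42.01, 0) = 0, max(0.5125, 0) = 0.5125, max(20.99, 0) = 20.99
Node u (S = 60.75): continuation = 1/1.06·[0.5857·0.0000 + 0.4143·0.5125] = 0.2003; exercise value = 0.0000 ≤ continuation, so V_u = 0.2003
Node d (S = 29.25): continuation = 1/1.06·[0.5857·0.5125 + 0.4143·20.9875] = 8.4858; exercise value = 10.7500 > continuation, so V_d = 10.7500 (exercise)
Node 0 (S = 45): continuation = 1/1.06·[0.5857·0.2003 + 0.4143·10.7500] = 4.3122; exercise value = 0.0000 ≤ continuation, so V_0 = 4.3122

$4.31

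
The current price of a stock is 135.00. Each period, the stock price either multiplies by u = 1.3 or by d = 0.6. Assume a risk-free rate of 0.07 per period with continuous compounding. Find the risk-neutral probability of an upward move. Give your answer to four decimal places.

Risk-neutral probability p = (e^0.07 − 0.6)/(1.3 − 0.6) = 0.4725/0.7000 = 0.6750

p = 0.6750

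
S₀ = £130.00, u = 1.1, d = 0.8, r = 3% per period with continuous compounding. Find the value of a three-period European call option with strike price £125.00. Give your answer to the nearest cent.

£20.21

Risk-neutral probability p = (e^0.03 − 0.8)/(1.1 − 0.8) = 0.2305/0.3000 = 0.7682
Terminal stock prices: S_uuu = 173, S_uud = 125.8, S_udd = 91.52, S_ddd = 66.56
Terminal payoffs (S − K): max(48.03, 0) = 48.03, max(0.84, 0) = 0.84, max(-33.48, 0) = 0, max(-58.44, 0) = 0
Node uu (S = 157.3): V_uu = e^(−0.03)·[0.7682·48.0300 + 0.2318·0.8400] = 35.9943
Node ud (S = 114.4): V_ud = e^(−0.03)·[0.7682·0.8400 + 0.2318·0.0000] = 0.6262
Node dd (S = 83.2): V_dd = e^(−0.03)·[0.7682·0.0000 + 0.2318·0.0000] = 0.0000
Node u (S = 143): V_u = e^(−0.03)·[0.7682·35.9943 + 0.2318·0.6262] = 26.9739
Node d (S = 104): V_d = e^(−0.03)·[0.7682·0.6262 + 0.2318·0.0000] = 0.4668
Node 0 (S = 130): V_0 = e^(−0.03)·[0.7682·26.9739 + 0.2318·0.4668] = 20.2135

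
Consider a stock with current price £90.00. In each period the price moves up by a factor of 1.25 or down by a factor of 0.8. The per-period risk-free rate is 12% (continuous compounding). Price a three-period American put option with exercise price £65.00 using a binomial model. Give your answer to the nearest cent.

£0.43

Risk-neutral probability p = (e^0.12 − 0.8)/(1.25 − 0.8) = 0.3275/0.4500 = 0.7278
Terminal stock prices: S_uuu = 175.8, S_uud = 112.5, S_udd = 72, S_ddd = 46.08
Terminal payoffs (K − S): max(-110.8, 0) = 0, max(-47.5, 0) = 0, max(-7, 0) = 0, max(18.92, 0) = 18.92
Node uu (S = 140.6): continuation = e^(−0.12)·[0.7278·0.0000 + 0.2722·0.0000] = 0.0000; exercise value = 0.0000 ≤ continuation, so V_uu = 0.0000
Node ud (S = 90): continuation = e^(−0.12)·[0.7278·0.0000 + 0.2722·0.0000] = 0.0000; exercise value = 0.0000 ≤ continuation, so V_ud = 0.0000
Node dd (S = 57.6): continuation = e^(−0.12)·[0.7278·0.0000 + 0.2722·18.9200] = 4.5682; exercise value = 7.4000 > continuation, so V_dd = 7.4000 (exercise)
Node u (S = 112.5): continuation = e^(−0.12)·[0.7278·0.0000 + 0.2722·0.0000] = 0.0000; exercise value = 0.0000 ≤ continuation, so V_u = 0.0000
Node d (S = 72): continuation = e^(−0.12)·[0.7278·0.0000 + 0.2722·7.4000] = 1.7867; exercise value = 0.0000 ≤ continuation, so V_d = 1.7867
Node 0 (S = 90): continuation = e^(−0.12)·[0.7278·0.0000 + 0.2722·1.7867] = 0.4314; exercise value = 0.0000 ≤ continuation, so V_0 = 0.4314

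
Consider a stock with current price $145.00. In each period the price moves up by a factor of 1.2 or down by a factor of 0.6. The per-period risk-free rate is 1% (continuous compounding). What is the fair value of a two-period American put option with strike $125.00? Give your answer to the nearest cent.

$16.28

Risk-neutral probability p = (e^0.01 − 0.6)/(1.2 − 0.6) = 0.4101/0.6000 = 0.6834
Terminal stock prices: S_uu = 208.8, S_ud = 104.4, S_dd = 52.2
Terminal payoffs (K − S): max(-83.8, 0) = 0, max(20.6, 0) = 20.6, max(72.8, 0) = 72.8
Node u (S = 174): continuation = e^(−0.01)·[0.6834·0.0000 + 0.3166·20.6000] = 6.4567; exercise value = 0.0000 ≤ continuation, so V_u = 6.4567
Node d (S = 87): continuation = e^(−0.01)·[0.6834·20.6000 + 0.3166·72.8000] = 36.7562; exercise value = 38.0000 > continuation, so V_d = 38.0000 (exercise)
Node 0 (S = 145): continuation = e^(−0.01)·[0.6834·6.4567 + 0.3166·38.0000] = 16.2792; exercise value = 0.0000 ≤ continuation, so V_0 = 16.2792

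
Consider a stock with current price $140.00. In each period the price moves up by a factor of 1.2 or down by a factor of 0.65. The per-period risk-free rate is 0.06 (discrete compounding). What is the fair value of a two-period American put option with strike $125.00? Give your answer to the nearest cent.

Risk-neutral probability p = (1 + 0.06 − 0.65)/(1.2 − 0.65) = 0.4100/0.5500 = 0.7455
Terminal stock prices: S_uu = 201.6, S_ud = 109.2, S_dd = 59.15
Terminal payoffs (K − S): max(-76.6, 0) = 0, max(15.8, 0) = 15.8, max(65.85, 0) = 65.85
Node u (S = 168): continuation = 1/1.06·[0.7455·0.0000 + 0.2545·15.8000] = 3.7942; exercise value = 0.0000 ≤ continuation, so V_u = 3.7942
Node d (S = 91): continuation = 1/1.06·[0.7455·15.8000 + 0.2545·65.8500] = 26.9245; exercise value = 34.0000 > continuation, so V_d = 34.0000 (exercise)
Node 0 (S = 140): continuation = 1/1.06·[0.7455·3.7942 + 0.2545·34.0000] = 10.8329; exercise value = 0.0000 ≤ continuation, so V_0 = 10.8329

$10.83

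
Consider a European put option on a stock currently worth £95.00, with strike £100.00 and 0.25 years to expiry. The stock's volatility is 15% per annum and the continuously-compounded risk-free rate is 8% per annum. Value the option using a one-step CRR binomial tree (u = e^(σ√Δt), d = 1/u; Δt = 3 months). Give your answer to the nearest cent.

CRR parameters: u = e^(σ√Δt) = e^(0.15·√0.25) = 1.0779, d = 1/u = 0.9277
Per-period rate: rΔt = 0.08·0.25 = 0.02, so R = e^0.02 = 1.0202
Risk-neutral probability p = (e^0.02 − 0.9277)/(1.0779 − 0.9277) = 0.0925/0.1501 = 0.6158
Terminal stock prices: S_u = 102.4, S_d = 88.14
Terminal payoffs (K − S): max(-2.399, 0) = 0, max(11.86, 0) = 11.86
Node 0 (S = 95): V_0 = e^(−0.02)·[0.6158·0.0000 + 0.3842·11.8644] = 4.4679

£4.47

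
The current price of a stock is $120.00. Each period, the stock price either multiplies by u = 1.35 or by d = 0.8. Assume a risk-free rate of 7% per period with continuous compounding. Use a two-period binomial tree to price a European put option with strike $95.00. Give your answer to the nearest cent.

$4.03

Risk-neutral probability p = (e^0.07 − 0.8)/(1.35 − 0.8) = 0.2725/0.5500 = 0.4955
Terminal stock prices: S_uu = 218.7, S_ud = 129.6, S_dd = 76.8
Terminal payoffs (K − S): max(-123.7, 0) = 0, max(-34.6, 0) = 0, max(18.2, 0) = 18.2
Node u (S = 162): V_u = e^(−0.07)·[0.4955·0.0000 + 0.5045·0.0000] = 0.0000
Node d (S = 96): V_d = e^(−0.07)·[0.4955·0.0000 + 0.5045·18.2000] = 8.5617
Node 0 (S = 120): V_0 = e^(−0.07)·[0.4955·0.0000 + 0.5045·8.5617] = 4.0276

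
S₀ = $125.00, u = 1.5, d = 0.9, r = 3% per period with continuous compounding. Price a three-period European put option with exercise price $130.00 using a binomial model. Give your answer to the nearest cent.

$17.03

Risk-neutral probability p = (e^0.03 − 0.9)/(1.5 − 0.9) = 0.1305/0.6000 = 0.2174
Terminal stock prices: S_uuu = 421.9, S_uud = 253.1, S_udd = 151.9, S_ddd = 91.13
Terminal payoffs (K − S): max(-291.9, 0) = 0, max(-123.1, 0) = 0, max(-21.88, 0) = 0, max(38.87, 0) = 38.87
Node uu (S = 281.2): V_uu = e^(−0.03)·[0.2174·0.0000 + 0.7826·0.0000] = 0.0000
Node ud (S = 168.8): V_ud = e^(−0.03)·[0.2174·0.0000 + 0.7826·0.0000] = 0.0000
Node dd (S = 101.2): V_dd = e^(−0.03)·[0.2174·0.0000 + 0.7826·38.8750] = 29.5235
Node u (S = 187.5): V_u = e^(−0.03)·[0.2174·0.0000 + 0.7826·0.0000] = 0.0000
Node d (S = 112.5): V_d = e^(−0.03)·[0.2174·0.0000 + 0.7826·29.5235] = 22.4215
Node 0 (S = 125): V_0 = e^(−0.03)·[0.2174·0.0000 + 0.7826·22.4215] = 17.0280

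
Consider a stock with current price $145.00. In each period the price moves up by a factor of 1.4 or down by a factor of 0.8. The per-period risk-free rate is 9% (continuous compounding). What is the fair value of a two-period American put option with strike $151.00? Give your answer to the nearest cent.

$16.30

Risk-neutral probability p = (e^0.09 − 0.8)/(1.4 − 0.8) = 0.2942/0.6000 = 0.4903
Terminal stock prices: S_uu = 284.2, S_ud = 162.4, S_dd = 92.8
Terminal payoffs (K − S): max(-133.2, 0) = 0, max(-11.4, 0) = 0, max(58.2, 0) = 58.2
Node u (S = 203): continuation = e^(−0.09)·[0.4903·0.0000 + 0.5097·0.0000] = 0.0000; exercise value = 0.0000 ≤ continuation, so V_u = 0.0000
Node d (S = 116): continuation = e^(−0.09)·[0.4903·0.0000 + 0.5097·58.2000] = 27.1119; exercise value = 35.0000 > continuation, so V_d = 35.0000 (exercise)
Node 0 (S = 145): continuation = e^(−0.09)·[0.4903·0.0000 + 0.5097·35.0000] = 16.3044; exercise value = 6.0000 ≤ continuation, so V_0 = 16.3044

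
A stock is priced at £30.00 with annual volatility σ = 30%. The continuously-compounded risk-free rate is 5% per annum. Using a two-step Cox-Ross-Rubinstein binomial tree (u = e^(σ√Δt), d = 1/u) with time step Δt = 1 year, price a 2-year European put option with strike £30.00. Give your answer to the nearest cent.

£2.94

CRR parameters: u = e^(σ√Δt) = e^(0.3·√1) = 1.3499, d = 1/u = 0.7408
Per-period rate: rΔt = 0.05·1 = 0.05, so R = e^0.05 = 1.0513
Risk-neutral probability p = (e^0.05 − 0.7408)/(1.3499 − 0.7408) = 0.3105/0.6090 = 0.5097
Terminal stock prices: S_uu = 54.66, S_ud = 30, S_dd = 16.46
Terminal payoffs (K − S): max(-24.66, 0) = 0, max(0, 0) = 0, max(13.54, 0) = 13.54
Node u (S = 40.5): V_u = e^(−0.05)·[0.5097·0.0000 + 0.4903·0.0000] = 0.0000
Node d (S = 22.22): V_d = e^(−0.05)·[0.5097·0.0000 + 0.4903·13.5357] = 6.3123
Node 0 (S = 30): V_0 = e^(−0.05)·[0.5097·0.0000 + 0.4903·6.3123] = 2.9438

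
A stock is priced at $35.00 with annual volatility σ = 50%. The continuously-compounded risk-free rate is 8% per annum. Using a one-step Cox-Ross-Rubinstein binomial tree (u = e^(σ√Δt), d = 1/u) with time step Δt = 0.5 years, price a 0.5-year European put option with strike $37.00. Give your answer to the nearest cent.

$6.34

CRR parameters: u = e^(σ√Δt) = e^(0.5·√0.5) = 1.4241, d = 1/u = 0.7022
Per-period rate: rΔt = 0.08·0.5 = 0.04, so R = e^0.04 = 1.0408
Risk-neutral probability p = (e^0.04 − 0.7022)/(1.4241 − 0.7022) = 0.3386/0.7219 = 0.4691
Terminal stock prices: S_u = 49.84, S_d = 24.58
Terminal payoffs (K − S): max(-12.84, 0) = 0, max(12.42, 0) = 12.42
Node 0 (S = 35): V_0 = e^(−0.04)·[0.4691·0.0000 + 0.5309·12.4234] = 6.3376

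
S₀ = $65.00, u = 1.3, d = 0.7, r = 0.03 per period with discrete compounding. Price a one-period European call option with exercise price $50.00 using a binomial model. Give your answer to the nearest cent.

Risk-neutral probability p = (1 + 0.03 − 0.7)/(1.3 − 0.7) = 0.3300/0.6000 = 0.5500
Terminal stock prices: S_u = 84.5, S_d = 45.5
Terminal payoffs (S − K): max(34.5, 0) = 34.5, max(-4.5, 0) = 0
Node 0 (S = 65): V_0 = 1/1.03·[0.5500·34.5000 + 0.4500·0.0000] = 18.4223

$18.42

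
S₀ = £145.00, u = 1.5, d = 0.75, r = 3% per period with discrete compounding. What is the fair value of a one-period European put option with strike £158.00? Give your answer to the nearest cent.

£29.96

Risk-neutral probability p = (1 + 0.03 − 0.75)/(1.5 − 0.75) = 0.2800/0.7500 = 0.3733
Terminal stock prices: S_u = 217.5, S_d = 108.8
Terminal payoffs (K − S): max(-59.5, 0) = 0, max(49.25, 0) = 49.25
Node 0 (S = 145): V_0 = 1/1.03·[0.3733·0.0000 + 0.6267·49.2500] = 29.9644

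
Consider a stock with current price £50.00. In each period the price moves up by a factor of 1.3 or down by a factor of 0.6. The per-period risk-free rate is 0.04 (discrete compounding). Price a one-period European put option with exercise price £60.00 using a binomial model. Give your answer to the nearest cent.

£10.71

Risk-neutral probability p = (1 + 0.04 − 0.6)/(1.3 − 0.6) = 0.4400/0.7000 = 0.6286
Terminal stock prices: S_u = 65, S_d = 30
Terminal payoffs (K − S): max(-5, 0) = 0, max(30, 0) = 30
Node 0 (S = 50): V_0 = 1/1.04·[0.6286·0.0000 + 0.3714·30.0000] = 10.7143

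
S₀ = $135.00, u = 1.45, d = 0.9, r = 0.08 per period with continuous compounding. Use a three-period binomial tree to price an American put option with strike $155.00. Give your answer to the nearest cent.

Risk-neutral probability p = (e^0.08 − 0.9)/(1.45 − 0.9) = 0.1833/0.5500 = 0.3332
Terminal stock prices: S_uuu = 411.6, S_uud = 255.5, S_udd = 158.6, S_ddd = 98.42
Terminal payoffs (K − S): max(-256.6, 0) = 0, max(-100.5, 0) = 0, max(-3.558, 0) = 0, max(56.58, 0) = 56.58
Node uu (S = 283.8): continuation = e^(−0.08)·[0.3332·0.0000 + 0.6668·0.0000] = 0.0000; exercise value = 0.0000 ≤ continuation, so V_uu = 0.0000
Node ud (S = 176.2): continuation = e^(−0.08)·[0.3332·0.0000 + 0.6668·0.0000] = 0.0000; exercise value = 0.0000 ≤ continuation, so V_ud = 0.0000
Node dd (S = 109.4): continuation = e^(−0.08)·[0.3332·0.0000 + 0.6668·56.5850] = 34.8274; exercise value = 45.6500 > continuation, so V_dd = 45.6500 (exercise)
Node u (S = 195.8): continuation = e^(−0.08)·[0.3332·0.0000 + 0.6668·0.0000] = 0.0000; exercise value = 0.0000 ≤ continuation, so V_u = 0.0000
Node d (S = 121.5): continuation = e^(−0.08)·[0.3332·0.0000 + 0.6668·45.6500] = 28.0971; exercise value = 33.5000 > continuation, so V_d = 33.5000 (exercise)
Node 0 (S = 135): continuation = e^(−0.08)·[0.3332·0.0000 + 0.6668·33.5000] = 20.6189; exercise value = 20.0000 ≤ continuation, so V_0 = 20.6189

$20.62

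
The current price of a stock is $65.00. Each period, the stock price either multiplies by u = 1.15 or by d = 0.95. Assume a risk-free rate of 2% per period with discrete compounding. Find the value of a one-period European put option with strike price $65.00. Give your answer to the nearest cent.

$2.07

Risk-neutral probability p = (1 + 0.02 − 0.95)/(1.15 − 0.95) = 0.0700/0.2000 = 0.3500
Terminal stock prices: S_u = 74.75, S_d = 61.75
Terminal payoffs (K − S): max(-9.75, 0) = 0, max(3.25, 0) = 3.25
Node 0 (S = 65): V_0 = 1/1.02·[0.3500·0.0000 + 0.6500·3.2500] = 2.0711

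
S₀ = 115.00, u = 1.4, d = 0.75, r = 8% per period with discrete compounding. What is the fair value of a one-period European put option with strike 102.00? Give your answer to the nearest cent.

Risk-neutral probability p = (1 + 0.08 − 0.75)/(1.4 − 0.75) = 0.3300/0.6500 = 0.5077
Terminal stock prices: S_u = 161, S_d = 86.25
Terminal payoffs (K − S): max(-59, 0) = 0, max(15.75, 0) = 15.75
Node 0 (S = 115): V_0 = 1/1.08·[0.5077·0.0000 + 0.4923·15.7500] = 7.1795

7.18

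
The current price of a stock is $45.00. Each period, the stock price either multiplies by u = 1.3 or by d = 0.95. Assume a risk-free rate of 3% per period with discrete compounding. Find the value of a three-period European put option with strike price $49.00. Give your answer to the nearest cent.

Risk-neutral probability p = (1 + 0.03 − 0.95)/(1.3 − 0.95) = 0.0800/0.3500 = 0.2286
Terminal stock prices: S_uuu = 98.87, S_uud = 72.25, S_udd = 52.8, S_ddd = 38.58
Terminal payoffs (K − S): max(-49.87, 0) = 0, max(-23.25, 0) = 0, max(-3.796, 0) = 0, max(10.42, 0) = 10.42
Node uu (S = 76.05): V_uu = 1/1.03·[0.2286·0.0000 + 0.7714·0.0000] = 0.0000
Node ud (S = 55.57): V_ud = 1/1.03·[0.2286·0.0000 + 0.7714·0.0000] = 0.0000
Node dd (S = 40.61): V_dd = 1/1.03·[0.2286·0.0000 + 0.7714·10.4181] = 7.8028
Node u (S = 58.5): V_u = 1/1.03·[0.2286·0.0000 + 0.7714·0.0000] = 0.0000
Node d (S = 42.75): V_d = 1/1.03·[0.2286·0.0000 + 0.7714·7.8028] = 5.8440
Node 0 (S = 45): V_0 = 1/1.03·[0.2286·0.0000 + 0.7714·5.8440] = 4.3769

$4.38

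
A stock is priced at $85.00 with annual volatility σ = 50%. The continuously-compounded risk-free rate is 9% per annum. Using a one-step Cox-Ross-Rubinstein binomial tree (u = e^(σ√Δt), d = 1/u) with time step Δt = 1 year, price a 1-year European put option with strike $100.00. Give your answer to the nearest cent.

$23.56

CRR parameters: u = e^(σ√Δt) = e^(0.5·√1) = 1.6487, d = 1/u = 0.6065
Per-period rate: rΔt = 0.09·1 = 0.09, so R = e^0.09 = 1.0942
Risk-neutral probability p = (e^0.09 − 0.6065)/(1.6487 − 0.6065) = 0.4876/1.0422 = 0.4679
Terminal stock prices: S_u = 140.1, S_d = 51.56
Terminal payoffs (K − S): max(-40.14, 0) = 0, max(48.44, 0) = 48.44
Node 0 (S = 85): V_0 = e^(−0.09)·[0.4679·0.0000 + 0.5321·48.4449] = 23.5588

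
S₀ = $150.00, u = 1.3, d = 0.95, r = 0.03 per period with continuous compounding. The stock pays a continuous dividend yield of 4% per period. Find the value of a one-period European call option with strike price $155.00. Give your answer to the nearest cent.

$4.44

Per-period risk-free factor R = e^0.03 = 1.0305; dividend-adjusted growth = e^(0.03−0.04) = 0.9900.
Risk-neutral probability p = (0.9900 − 0.95)/(1.3 − 0.95) = 0.0400/0.3500 = 0.1144
Terminal stock prices: S_u = 195, S_d = 142.5
Terminal payoffs (S − K): max(40, 0) = 40, max(-12.5, 0) = 0
Node 0 (S = 150): V_0 = e^(−0.03)·[0.1144·40.0000 + 0.8856·0.0000] = 4.4418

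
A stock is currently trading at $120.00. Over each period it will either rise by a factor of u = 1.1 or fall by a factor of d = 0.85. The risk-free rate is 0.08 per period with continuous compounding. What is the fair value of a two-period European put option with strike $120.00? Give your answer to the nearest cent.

$0.96

Risk-neutral probability p = (e^0.08 − 0.85)/(1.1 − 0.85) = 0.2333/0.2500 = 0.9331
Terminal stock prices: S_uu = 145.2, S_ud = 112.2, S_dd = 86.7
Terminal payoffs (K − S): max(-25.2, 0) = 0, max(7.8, 0) = 7.8, max(33.3, 0) = 33.3
Node u (S = 132): V_u = e^(−0.08)·[0.9331·0.0000 + 0.0669·7.8000] = 0.4814
Node d (S = 102): V_d = e^(−0.08)·[0.9331·7.8000 + 0.0669·33.3000] = 8.7740
Node 0 (S = 120): V_0 = e^(−0.08)·[0.9331·0.4814 + 0.0669·8.7740] = 0.9561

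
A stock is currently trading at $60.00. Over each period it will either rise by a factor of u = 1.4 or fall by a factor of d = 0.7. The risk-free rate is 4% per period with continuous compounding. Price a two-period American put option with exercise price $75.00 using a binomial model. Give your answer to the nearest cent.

Risk-neutral probability p = (e^0.04 − 0.7)/(1.4 − 0.7) = 0.3408/0.7000 = 0.4869
Terminal stock prices: S_uu = 117.6, S_ud = 58.8, S_dd = 29.4
Terminal payoffs (K − S): max(-42.6, 0) = 0, max(16.2, 0) = 16.2, max(45.6, 0) = 45.6
Node u (S = 84): continuation = e^(−0.04)·[0.4869·0.0000 + 0.5131·16.2000] = 7.9867; exercise value = 0.0000 ≤ continuation, so V_u = 7.9867
Node d (S = 42): continuation = e^(−0.04)·[0.4869·16.2000 + 0.5131·45.6000] = 30.0592; exercise value = 33.0000 > continuation, so V_d = 33.0000 (exercise)
Node 0 (S = 60): continuation = e^(−0.04)·[0.4869·7.9867 + 0.5131·33.0000] = 20.0053; exercise value = 15.0000 ≤ continuation, so V_0 = 20.0053

$20.01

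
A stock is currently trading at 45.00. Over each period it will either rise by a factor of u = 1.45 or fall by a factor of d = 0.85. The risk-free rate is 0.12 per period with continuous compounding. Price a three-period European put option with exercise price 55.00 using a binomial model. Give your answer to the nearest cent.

5.16

Risk-neutral probability p = (e^0.12 − 0.85)/(1.45 − 0.85) = 0.2775/0.6000 = 0.4625
Terminal stock prices: S_uuu = 137.2, S_uud = 80.42, S_udd = 47.14, S_ddd = 27.64
Terminal payoffs (K − S): max(-82.19, 0) = 0, max(-25.42, 0) = 0, max(7.857, 0) = 7.857, max(27.36, 0) = 27.36
Node uu (S = 94.61): V_uu = e^(−0.12)·[0.4625·0.0000 + 0.5375·0.0000] = 0.0000
Node ud (S = 55.46): V_ud = e^(−0.12)·[0.4625·0.0000 + 0.5375·7.8569] = 3.7456
Node dd (S = 32.51): V_dd = e^(−0.12)·[0.4625·7.8569 + 0.5375·27.3644] = 16.2681
Node u (S = 65.25): V_u = e^(−0.12)·[0.4625·0.0000 + 0.5375·3.7456] = 1.7856
Node d (S = 38.25): V_d = e^(−0.12)·[0.4625·3.7456 + 0.5375·16.2681] = 9.2918
Node 0 (S = 45): V_0 = e^(−0.12)·[0.4625·1.7856 + 0.5375·9.2918] = 5.1621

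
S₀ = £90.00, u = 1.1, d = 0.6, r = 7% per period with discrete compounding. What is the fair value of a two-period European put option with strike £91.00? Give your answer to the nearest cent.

£3.30

Risk-neutral probability p = (1 + 0.07 − 0.6)/(1.1 − 0.6) = 0.4700/0.5000 = 0.9400
Terminal stock prices: S_uu = 108.9, S_ud = 59.4, S_dd = 32.4
Terminal payoffs (K − S): max(-17.9, 0) = 0, max(31.6, 0) = 31.6, max(58.6, 0) = 58.6
Node u (S = 99): V_u = 1/1.07·[0.9400·0.0000 + 0.0600·31.6000] = 1.7720
Node d (S = 54): V_d = 1/1.07·[0.9400·31.6000 + 0.0600·58.6000] = 31.0467
Node 0 (S = 90): V_0 = 1/1.07·[0.9400·1.7720 + 0.0600·31.0467] = 3.2976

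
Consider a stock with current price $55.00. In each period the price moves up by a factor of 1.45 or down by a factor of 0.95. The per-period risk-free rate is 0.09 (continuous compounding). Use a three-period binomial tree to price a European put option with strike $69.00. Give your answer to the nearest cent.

Risk-neutral probability p = (e^0.09 − 0.95)/(1.45 − 0.95) = 0.1442/0.5000 = 0.2883
Terminal stock prices: S_uuu = 167.7, S_uud = 109.9, S_udd = 71.97, S_ddd = 47.16
Terminal payoffs (K − S): max(-98.67, 0) = 0, max(-40.86, 0) = 0, max(-2.974, 0) = 0, max(21.84, 0) = 21.84
Node uu (S = 115.6): V_uu = e^(−0.09)·[0.2883·0.0000 + 0.7117·0.0000] = 0.0000
Node ud (S = 75.76): V_ud = e^(−0.09)·[0.2883·0.0000 + 0.7117·0.0000] = 0.0000
Node dd (S = 49.64): V_dd = e^(−0.09)·[0.2883·0.0000 + 0.7117·21.8444] = 14.2076
Node u (S = 79.75): V_u = e^(−0.09)·[0.2883·0.0000 + 0.7117·0.0000] = 0.0000
Node d (S = 52.25): V_d = e^(−0.09)·[0.2883·0.0000 + 0.7117·14.2076] = 9.2406
Node 0 (S = 55): V_0 = e^(−0.09)·[0.2883·0.0000 + 0.7117·9.2406] = 6.0101

$6.01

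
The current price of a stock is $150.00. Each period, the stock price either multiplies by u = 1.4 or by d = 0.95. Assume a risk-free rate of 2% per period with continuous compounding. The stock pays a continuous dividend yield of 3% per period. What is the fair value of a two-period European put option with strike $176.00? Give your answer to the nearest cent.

$32.39

Per-period risk-free factor R = e^0.02 = 1.0202; dividend-adjusted growth = e^(0.02−0.03) = 0.9900.
Risk-neutral probability p = (0.9900 − 0.95)/(1.4 − 0.95) = 0.0400/0.4500 = 0.0890
Terminal stock prices: S_uu = 294, S_ud = 199.5, S_dd = 135.4
Terminal payoffs (K − S): max(-118, 0) = 0, max(-23.5, 0) = 0, max(40.62, 0) = 40.62
Node u (S = 210): V_u = e^(−0.02)·[0.0890·0.0000 + 0.9110·0.0000] = 0.0000
Node d (S = 142.5): V_d = e^(−0.02)·[0.0890·0.0000 + 0.9110·40.6250] = 36.2766
Node 0 (S = 150): V_0 = e^(−0.02)·[0.0890·0.0000 + 0.9110·36.2766] = 32.3936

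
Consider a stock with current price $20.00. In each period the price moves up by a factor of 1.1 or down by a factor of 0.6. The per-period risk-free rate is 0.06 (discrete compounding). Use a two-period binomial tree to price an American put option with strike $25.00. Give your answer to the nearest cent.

$5.00

Risk-neutral probability p = (1 + 0.06 − 0.6)/(1.1 − 0.6) = 0.4600/0.5000 = 0.9200
Terminal stock prices: S_uu = 24.2, S_ud = 13.2, S_dd = 7.2
Terminal payoffs (K − S): max(0.8, 0) = 0.8, max(11.8, 0) = 11.8, max(17.8, 0) = 17.8
Node u (S = 22): continuation = 1/1.06·[0.9200·0.8000 + 0.0800·11.8000] = 1.5849; exercise value = 3.0000 > continuation, so V_u = 3.0000 (exercise)
Node d (S = 12): continuation = 1/1.06·[0.9200·11.8000 + 0.0800·17.8000] = 11.5849; exercise value = 13.0000 > continuation, so V_d = 13.0000 (exercise)
Node 0 (S = 20): continuation = 1/1.06·[0.9200·3.0000 + 0.0800·13.0000] = 3.5849; exercise value = 5.0000 > continuation, so V_0 = 5.0000 (exercise)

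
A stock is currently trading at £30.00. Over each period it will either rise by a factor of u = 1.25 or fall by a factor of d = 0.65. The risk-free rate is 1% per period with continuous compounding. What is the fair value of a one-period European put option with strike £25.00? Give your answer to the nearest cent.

£2.18

Risk-neutral probability p = (e^0.01 − 0.65)/(1.25 − 0.65) = 0.3601/0.6000 = 0.6001
Terminal stock prices: S_u = 37.5, S_d = 19.5
Terminal payoffs (K − S): max(-12.5, 0) = 0, max(5.5, 0) = 5.5
Node 0 (S = 30): V_0 = e^(−0.01)·[0.6001·0.0000 + 0.3999·5.5000] = 2.1777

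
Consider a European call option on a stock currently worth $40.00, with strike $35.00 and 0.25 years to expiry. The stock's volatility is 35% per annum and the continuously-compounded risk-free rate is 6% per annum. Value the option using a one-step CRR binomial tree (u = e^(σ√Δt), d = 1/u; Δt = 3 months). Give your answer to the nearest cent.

CRR parameters: u = e^(σ√Δt) = e^(0.35·√0.25) = 1.1912, d = 1/u = 0.8395
Per-period rate: rΔt = 0.06·0.25 = 0.015, so R = e^0.015 = 1.0151
Risk-neutral probability p = (e^0.015 − 0.8395)/(1.1912 − 0.8395) = 0.1757/0.3518 = 0.4993
Terminal stock prices: S_u = 47.65, S_d = 33.58
Terminal payoffs (S − K): max(12.65, 0) = 12.65, max(-1.422, 0) = 0
Node 0 (S = 40): V_0 = e^(−0.015)·[0.4993·12.6498 + 0.5007·0.0000] = 6.2223

$6.22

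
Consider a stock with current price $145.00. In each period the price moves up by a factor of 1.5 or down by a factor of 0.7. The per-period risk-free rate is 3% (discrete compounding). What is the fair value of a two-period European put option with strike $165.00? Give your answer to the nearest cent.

$36.39

Risk-neutral probability p = (1 + 0.03 − 0.7)/(1.5 − 0.7) = 0.3300/0.8000 = 0.4125
Terminal stock prices: S_uu = 326.2, S_ud = 152.2, S_dd = 71.05
Terminal payoffs (K − S): max(-161.2, 0) = 0, max(12.75, 0) = 12.75, max(93.95, 0) = 93.95
Node u (S = 217.5): V_u = 1/1.03·[0.4125·0.0000 + 0.5875·12.7500] = 7.2725
Node d (S = 101.5): V_d = 1/1.03·[0.4125·12.7500 + 0.5875·93.9500] = 58.6942
Node 0 (S = 145): V_0 = 1/1.03·[0.4125·7.2725 + 0.5875·58.6942] = 36.3910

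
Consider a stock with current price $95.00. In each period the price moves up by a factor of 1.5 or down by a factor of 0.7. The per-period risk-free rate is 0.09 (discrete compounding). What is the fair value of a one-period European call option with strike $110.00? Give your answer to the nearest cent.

Risk-neutral probability p = (1 + 0.09 − 0.7)/(1.5 − 0.7) = 0.3900/0.8000 = 0.4875
Terminal stock prices: S_u = 142.5, S_d = 66.5
Terminal payoffs (S − K): max(32.5, 0) = 32.5, max(-43.5, 0) = 0
Node 0 (S = 95): V_0 = 1/1.09·[0.4875·32.5000 + 0.5125·0.0000] = 14.5356

$14.54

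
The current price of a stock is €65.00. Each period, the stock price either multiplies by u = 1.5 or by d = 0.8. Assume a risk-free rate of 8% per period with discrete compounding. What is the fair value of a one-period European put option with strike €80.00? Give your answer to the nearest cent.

€15.56

Risk-neutral probability p = (1 + 0.08 − 0.8)/(1.5 − 0.8) = 0.2800/0.7000 = 0.4000
Terminal stock prices: S_u = 97.5, S_d = 52
Terminal payoffs (K − S): max(-17.5, 0) = 0, max(28, 0) = 28
Node 0 (S = 65): V_0 = 1/1.08·[0.4000·0.0000 + 0.6000·28.0000] = 15.5556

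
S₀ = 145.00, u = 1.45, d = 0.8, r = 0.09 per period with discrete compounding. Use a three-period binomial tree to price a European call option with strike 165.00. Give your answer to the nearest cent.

Risk-neutral probability p = (1 + 0.09 − 0.8)/(1.45 − 0.8) = 0.2900/0.6500 = 0.4462
Terminal stock prices: S_uuu = 442.1, S_uud = 243.9, S_udd = 134.6, S_ddd = 74.24
Terminal payoffs (S − K): max(277.1, 0) = 277.1, max(78.89, 0) = 78.89, max(-30.44, 0) = 0, max(-90.76, 0) = 0
Node uu (S = 304.9): V_uu = 1/1.09·[0.4462·277.0506 + 0.5538·78.8900] = 153.4864
Node ud (S = 168.2): V_ud = 1/1.09·[0.4462·78.8900 + 0.5538·0.0000] = 32.2909
Node dd (S = 92.8): V_dd = 1/1.09·[0.4462·0.0000 + 0.5538·0.0000] = 0.0000
Node u (S = 210.2): V_u = 1/1.09·[0.4462·153.4864 + 0.5538·32.2909] = 79.2318
Node d (S = 116): V_d = 1/1.09·[0.4462·32.2909 + 0.5538·0.0000] = 13.2172
Node 0 (S = 145): V_0 = 1/1.09·[0.4462·79.2318 + 0.5538·13.2172] = 39.1467

39.15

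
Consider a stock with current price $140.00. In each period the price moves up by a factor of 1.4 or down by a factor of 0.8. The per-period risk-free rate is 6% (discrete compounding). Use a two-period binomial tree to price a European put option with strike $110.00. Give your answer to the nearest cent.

$5.83

Risk-neutral probability p = (1 + 0.06 − 0.8)/(1.4 − 0.8) = 0.2600/0.6000 = 0.4333
Terminal stock prices: S_uu = 274.4, S_ud = 156.8, S_dd = 89.6
Terminal payoffs (K − S): max(-164.4, 0) = 0, max(-46.8, 0) = 0, max(20.4, 0) = 20.4
Node u (S = 196): V_u = 1/1.06·[0.4333·0.0000 + 0.5667·0.0000] = 0.0000
Node d (S = 112): V_d = 1/1.06·[0.4333·0.0000 + 0.5667·20.4000] = 10.9057
Node 0 (S = 140): V_0 = 1/1.06·[0.4333·0.0000 + 0.5667·10.9057] = 5.8301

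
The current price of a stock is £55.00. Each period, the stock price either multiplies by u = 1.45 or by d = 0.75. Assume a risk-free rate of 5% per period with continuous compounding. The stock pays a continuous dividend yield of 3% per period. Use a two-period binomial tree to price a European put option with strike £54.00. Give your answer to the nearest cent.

£7.87

Per-period risk-free factor R = e^0.05 = 1.0513; dividend-adjusted growth = e^(0.05−0.03) = 1.0202.
Risk-neutral probability p = (1.0202 − 0.75)/(1.45 − 0.75) = 0.2702/0.7000 = 0.3860
Terminal stock prices: S_uu = 115.6, S_ud = 59.81, S_dd = 30.94
Terminal payoffs (K − S): max(-61.64, 0) = 0, max(-5.812, 0) = 0, max(23.06, 0) = 23.06
Node u (S = 79.75): V_u = e^(−0.05)·[0.3860·0.0000 + 0.6140·0.0000] = 0.0000
Node d (S = 41.25): V_d = e^(−0.05)·[0.3860·0.0000 + 0.6140·23.0625] = 13.4697
Node 0 (S = 55): V_0 = e^(−0.05)·[0.3860·0.0000 + 0.6140·13.4697] = 7.8670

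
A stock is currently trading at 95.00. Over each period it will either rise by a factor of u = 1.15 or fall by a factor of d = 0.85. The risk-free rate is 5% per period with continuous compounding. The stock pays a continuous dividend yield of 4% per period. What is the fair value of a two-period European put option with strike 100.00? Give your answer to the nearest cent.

Per-period risk-free factor R = e^0.05 = 1.0513; dividend-adjusted growth = e^(0.05−0.04) = 1.0101.
Risk-neutral probability p = (1.0101 − 0.85)/(1.15 − 0.85) = 0.1601/0.3000 = 0.5335
Terminal stock prices: S_uu = 125.6, S_ud = 92.86, S_dd = 68.64
Terminal payoffs (K − S): max(-25.64, 0) = 0, max(7.138, 0) = 7.138, max(31.36, 0) = 31.36
Node u (S = 109.2): V_u = e^(−0.05)·[0.5335·0.0000 + 0.4665·7.1375] = 3.1673
Node d (S = 80.75): V_d = e^(−0.05)·[0.5335·7.1375 + 0.4665·31.3625] = 17.5392
Node 0 (S = 95): V_0 = e^(−0.05)·[0.5335·3.1673 + 0.4665·17.5392] = 9.3903

9.39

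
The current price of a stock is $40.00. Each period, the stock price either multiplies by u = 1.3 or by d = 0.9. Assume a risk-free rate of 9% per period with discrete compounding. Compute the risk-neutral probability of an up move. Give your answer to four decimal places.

Risk-neutral probability p = (1 + 0.09 − 0.9)/(1.3 − 0.9) = 0.1900/0.4000 = 0.4750

p = 0.4750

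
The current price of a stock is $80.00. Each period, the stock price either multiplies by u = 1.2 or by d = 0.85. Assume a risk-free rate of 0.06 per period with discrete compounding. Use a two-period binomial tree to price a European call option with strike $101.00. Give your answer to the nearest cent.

Risk-neutral probability p = (1 + 0.06 − 0.85)/(1.2 − 0.85) = 0.2100/0.3500 = 0.6000
Terminal stock prices: S_uu = 115.2, S_ud = 81.6, S_dd = 57.8
Terminal payoffs (S − K): max(14.2, 0) = 14.2, max(-19.4, 0) = 0, max(-43.2, 0) = 0
Node u (S = 96): V_u = 1/1.06·[0.6000·14.2000 + 0.4000·0.0000] = 8.0377
Node d (S = 68): V_d = 1/1.06·[0.6000·0.0000 + 0.4000·0.0000] = 0.0000
Node 0 (S = 80): V_0 = 1/1.06·[0.6000·8.0377 + 0.4000·0.0000] = 4.5497

$4.55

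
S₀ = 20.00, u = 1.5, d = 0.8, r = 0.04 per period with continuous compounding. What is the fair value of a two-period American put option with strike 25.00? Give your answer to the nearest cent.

5.88

Risk-neutral probability p = (e^0.04 − 0.8)/(1.5 − 0.8) = 0.2408/0.7000 = 0.3440
Terminal stock prices: S_uu = 45, S_ud = 24, S_dd = 12.8
Terminal payoffs (K − S): max(-20, 0) = 0, max(1, 0) = 1, max(12.2, 0) = 12.2
Node u (S = 30): continuation = e^(−0.04)·[0.3440·0.0000 + 0.6560·1.0000] = 0.6303; exercise value = 0.0000 ≤ continuation, so V_u = 0.6303
Node d (S = 16): continuation = e^(−0.04)·[0.3440·1.0000 + 0.6560·12.2000] = 8.0197; exercise value = 9.0000 > continuation, so V_d = 9.0000 (exercise)
Node 0 (S = 20): continuation = e^(−0.04)·[0.3440·0.6303 + 0.6560·9.0000] = 5.8807; exercise value = 5.0000 ≤ continuation, so V_0 = 5.8807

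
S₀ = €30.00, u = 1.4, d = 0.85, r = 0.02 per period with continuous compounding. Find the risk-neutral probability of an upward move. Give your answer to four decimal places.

Risk-neutral probability p = (e^0.02 − 0.85)/(1.4 − 0.85) = 0.1702/0.5500 = 0.3095

p = 0.3095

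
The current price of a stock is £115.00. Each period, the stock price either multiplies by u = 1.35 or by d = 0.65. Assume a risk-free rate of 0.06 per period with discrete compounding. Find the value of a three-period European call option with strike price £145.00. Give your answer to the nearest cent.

£23.27

Risk-neutral probability p = (1 + 0.06 − 0.65)/(1.35 − 0.65) = 0.4100/0.7000 = 0.5857
Terminal stock prices: S_uuu = 282.9, S_uud = 136.2, S_udd = 65.59, S_ddd = 31.58
Terminal payoffs (S − K): max(137.9, 0) = 137.9, max(-8.768, 0) = 0, max(-79.41, 0) = 0, max(-113.4, 0) = 0
Node uu (S = 209.6): V_uu = 1/1.06·[0.5857·137.9431 + 0.4143·0.0000] = 76.2219
Node ud (S = 100.9): V_ud = 1/1.06·[0.5857·0.0000 + 0.4143·0.0000] = 0.0000
Node dd (S = 48.59): V_dd = 1/1.06·[0.5857·0.0000 + 0.4143·0.0000] = 0.0000
Node u (S = 155.2): V_u = 1/1.06·[0.5857·76.2219 + 0.4143·0.0000] = 42.1172
Node d (S = 74.75): V_d = 1/1.06·[0.5857·0.0000 + 0.4143·0.0000] = 0.0000
Node 0 (S = 115): V_0 = 1/1.06·[0.5857·42.1172 + 0.4143·0.0000] = 23.2723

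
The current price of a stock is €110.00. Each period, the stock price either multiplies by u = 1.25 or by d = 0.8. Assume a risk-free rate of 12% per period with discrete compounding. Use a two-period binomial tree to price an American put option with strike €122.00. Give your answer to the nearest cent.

Risk-neutral probability p = (1 + 0.12 − 0.8)/(1.25 − 0.8) = 0.3200/0.4500 = 0.7111
Terminal stock prices: S_uu = 171.9, S_ud = 110, S_dd = 70.4
Terminal payoffs (K − S): max(-49.88, 0) = 0, max(12, 0) = 12, max(51.6, 0) = 51.6
Node u (S = 137.5): continuation = 1/1.12·[0.7111·0.0000 + 0.2889·12.0000] = 3.0952; exercise value = 0.0000 ≤ continuation, so V_u = 3.0952
Node d (S = 88): continuation = 1/1.12·[0.7111·12.0000 + 0.2889·51.6000] = 20.9286; exercise value = 34.0000 > continuation, so V_d = 34.0000 (exercise)
Node 0 (S = 110): continuation = 1/1.12·[0.7111·3.0952 + 0.2889·34.0000] = 10.7351; exercise value = 12.0000 > continuation, so V_0 = 12.0000 (exercise)

€12.00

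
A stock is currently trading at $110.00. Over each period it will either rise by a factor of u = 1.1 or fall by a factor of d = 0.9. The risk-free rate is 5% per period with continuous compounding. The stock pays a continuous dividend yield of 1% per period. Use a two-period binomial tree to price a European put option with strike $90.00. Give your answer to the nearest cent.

Per-period risk-free factor R = e^0.05 = 1.0513; dividend-adjusted growth = e^(0.05−0.01) = 1.0408.
Risk-neutral probability p = (1.0408 − 0.9)/(1.1 − 0.9) = 0.1408/0.2000 = 0.7041
Terminal stock prices: S_uu = 133.1, S_ud = 108.9, S_dd = 89.1
Terminal payoffs (K − S): max(-43.1, 0) = 0, max(-18.9, 0) = 0, max(0.9, 0) = 0.9
Node u (S = 121): V_u = e^(−0.05)·[0.7041·0.0000 + 0.2959·0.0000] = 0.0000
Node d (S = 99): V_d = e^(−0.05)·[0.7041·0.0000 + 0.2959·0.9000] = 0.2534
Node 0 (S = 110): V_0 = e^(−0.05)·[0.7041·0.0000 + 0.2959·0.2534] = 0.0713

$0.07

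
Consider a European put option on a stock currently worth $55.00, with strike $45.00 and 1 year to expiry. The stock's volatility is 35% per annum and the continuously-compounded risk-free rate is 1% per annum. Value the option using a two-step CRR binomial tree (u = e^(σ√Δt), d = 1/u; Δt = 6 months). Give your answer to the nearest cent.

CRR parameters: u = e^(σ√Δt) = e^(0.35·√0.5) = 1.2808, d = 1/u = 0.7808
Per-period rate: rΔt = 0.01·0.5 = 0.005, so R = e^0.005 = 1.0050
Risk-neutral probability p = (e^0.005 − 0.7808)/(1.2808 − 0.7808) = 0.2243/0.5000 = 0.4485
Terminal stock prices: S_uu = 90.23, S_ud = 55, S_dd = 33.53
Terminal payoffs (K − S): max(-45.23, 0) = 0, max(-10, 0) = 0, max(11.47, 0) = 11.47
Node u (S = 70.44): V_u = e^(−0.005)·[0.4485·0.0000 + 0.5515·0.0000] = 0.0000
Node d (S = 42.94): V_d = e^(−0.005)·[0.4485·0.0000 + 0.5515·11.4728] = 6.2961
Node 0 (S = 55): V_0 = e^(−0.005)·[0.4485·0.0000 + 0.5515·6.2961] = 3.4552

$3.46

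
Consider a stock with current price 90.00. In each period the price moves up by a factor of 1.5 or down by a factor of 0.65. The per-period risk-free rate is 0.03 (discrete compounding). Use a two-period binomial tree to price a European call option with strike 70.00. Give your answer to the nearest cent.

Risk-neutral probability p = (1 + 0.03 − 0.65)/(1.5 − 0.65) = 0.3800/0.8500 = 0.4471
Terminal stock prices: S_uu = 202.5, S_ud = 87.75, S_dd = 38.03
Terminal payoffs (S − K): max(132.5, 0) = 132.5, max(17.75, 0) = 17.75, max(-31.97, 0) = 0
Node u (S = 135): V_u = 1/1.03·[0.4471·132.5000 + 0.5529·17.7500] = 67.0388
Node d (S = 58.5): V_d = 1/1.03·[0.4471·17.7500 + 0.5529·0.0000] = 7.7042
Node 0 (S = 90): V_0 = 1/1.03·[0.4471·67.0388 + 0.5529·7.7042] = 33.2333

33.23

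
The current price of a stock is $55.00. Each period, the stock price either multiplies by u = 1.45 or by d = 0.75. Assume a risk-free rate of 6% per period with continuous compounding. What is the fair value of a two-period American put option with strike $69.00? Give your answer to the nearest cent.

$16.50

Risk-neutral probability p = (e^0.06 − 0.75)/(1.45 − 0.75) = 0.3118/0.7000 = 0.4455
Terminal stock prices: S_uu = 115.6, S_ud = 59.81, S_dd = 30.94
Terminal payoffs (K − S): max(-46.64, 0) = 0, max(9.188, 0) = 9.188, max(38.06, 0) = 38.06
Node u (S = 79.75): continuation = e^(−0.06)·[0.4455·0.0000 + 0.5545·9.1875] = 4.7980; exercise value = 0.0000 ≤ continuation, so V_u = 4.7980
Node d (S = 41.25): continuation = e^(−0.06)·[0.4455·9.1875 + 0.5545·38.0625] = 23.7318; exercise value = 27.7500 > continuation, so V_d = 27.7500 (exercise)
Node 0 (S = 55): continuation = e^(−0.06)·[0.4455·4.7980 + 0.5545·27.7500] = 16.5047; exercise value = 14.0000 ≤ continuation, so V_0 = 16.5047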